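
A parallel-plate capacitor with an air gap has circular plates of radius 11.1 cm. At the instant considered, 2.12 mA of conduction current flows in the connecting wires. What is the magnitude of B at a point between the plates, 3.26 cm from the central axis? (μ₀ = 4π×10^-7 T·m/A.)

1.12×10^-9 T

No conduction current crosses the gap, so I_d there equals the 2.12×10^-3 A in the leads.
For r < R the Ampère–Maxwell law gives B(2πr) = μ₀ I_d (r²/R²), so B = μ₀ I_d r/(2πR²) = (4π×10^-7)(2.12×10^-3)(0.0326)/(2π·0.111²) = 1.12×10^-9 T.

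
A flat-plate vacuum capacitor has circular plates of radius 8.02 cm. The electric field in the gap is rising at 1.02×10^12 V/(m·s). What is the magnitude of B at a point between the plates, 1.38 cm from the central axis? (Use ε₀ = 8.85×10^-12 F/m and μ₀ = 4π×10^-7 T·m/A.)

Through the whole plate area (πR² = 0.02021 m²), I_d = ε₀ πR² dE/dt = 0.1824 A.
∮B·dl = μ₀ I_d,enc with I_d,enc = I_d r²/R² = 5.401×10^-3 A; so B = μ₀ I_d,enc/(2πr) = 7.83×10^-8 T.

7.83×10^-8 T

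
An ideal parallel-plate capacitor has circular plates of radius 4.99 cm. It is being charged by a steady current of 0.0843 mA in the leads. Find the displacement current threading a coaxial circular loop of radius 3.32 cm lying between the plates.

3.73×10^-5 A

By continuity the displacement current in the gap matches the conduction current: I_d = 8.43×10^-5 A.
Through an area πr² the displacement current is I_d·(πr²/πR²) = I_d (r/R)² = 3.73×10^-5 A.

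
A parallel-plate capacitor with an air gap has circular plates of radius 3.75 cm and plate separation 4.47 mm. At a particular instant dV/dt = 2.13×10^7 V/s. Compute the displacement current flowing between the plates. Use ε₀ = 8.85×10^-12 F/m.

1.86×10^-4 A

C = ε₀A/d = (8.85×10^-12)(4.418×10^-3)/(4.47×10^-3) = 8.747×10^-12 F.
I_d = C dV/dt = (8.747×10^-12)(2.13×10^7) = 1.86×10^-4 A.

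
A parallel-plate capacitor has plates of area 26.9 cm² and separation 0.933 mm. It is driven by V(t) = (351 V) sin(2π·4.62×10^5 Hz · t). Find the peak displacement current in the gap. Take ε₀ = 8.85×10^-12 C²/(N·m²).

(dE/dt)_max = V₀ω/d = 1.092×10^12 V/(m·s); ω = 2πf = 2.903×10^6 rad/s.
I_d,max = ε₀ A (dE/dt)_max = (8.85×10^-12)(2.69×10^-3)(1.092×10^12) = 0.0260 A.

0.0260 A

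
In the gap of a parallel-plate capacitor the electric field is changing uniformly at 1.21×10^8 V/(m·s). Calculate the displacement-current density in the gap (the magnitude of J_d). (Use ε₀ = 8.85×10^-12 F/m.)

1.07×10^-3 A/m²

J_d = ε₀ ∂E/∂t, so J_d = 1.07×10^-3 A/m².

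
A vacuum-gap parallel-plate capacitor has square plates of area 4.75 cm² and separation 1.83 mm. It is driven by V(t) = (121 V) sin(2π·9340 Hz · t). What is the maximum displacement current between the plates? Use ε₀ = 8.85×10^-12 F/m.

1.63×10^-5 A

C = ε₀A/d = (8.85×10^-12)(4.75×10^-4)/(1.83×10^-3) = 2.297×10^-12 F; ω = 2πf = 5.868×10^4 rad/s.
I_d = C dV/dt, so |I_d|_max = C V₀ ω = (2.297×10^-12)(121)(5.868×10^4) = 1.63×10^-5 A.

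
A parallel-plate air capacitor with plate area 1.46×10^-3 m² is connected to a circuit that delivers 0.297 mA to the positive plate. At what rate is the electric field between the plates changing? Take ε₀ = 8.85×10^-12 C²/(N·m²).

2.30×10^10 V/(m·s)

By continuity, I_d in the gap equals the 0.297 mA flowing in the wire.
Since I_d = ε₀ A dE/dt, dE/dt = I_d/(ε₀A) = (2.97×10^-4)/((8.85×10^-12)(1.46×10^-3)) = 2.30×10^10 V/(m·s).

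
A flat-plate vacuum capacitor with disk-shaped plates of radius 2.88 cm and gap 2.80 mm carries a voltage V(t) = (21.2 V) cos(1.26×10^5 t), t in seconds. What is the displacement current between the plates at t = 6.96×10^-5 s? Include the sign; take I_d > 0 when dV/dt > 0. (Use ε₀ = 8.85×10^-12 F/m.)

C = ε₀A/d = (8.85×10^-12)(2.606×10^-3)/(2.80×10^-3) = 8.237×10^-12 F. dV/dt = V₀ω·−sin(ωt); at ωt = 8.7696 rad this factor is -0.6093.
I_d = C dV/dt = (8.237×10^-12)(21.2)(1.26×10^5)(-0.6093) = -1.34×10^-5 A.

-1.34×10^-5 A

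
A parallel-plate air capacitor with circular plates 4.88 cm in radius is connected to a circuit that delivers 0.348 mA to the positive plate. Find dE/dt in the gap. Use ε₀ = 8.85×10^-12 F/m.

By continuity, I_d in the gap equals the 0.348 mA flowing in the wire.
Inverting I_d = ε₀ A dE/dt gives dE/dt = 3.48×10^-4 / (8.85×10^-12 · 7.482×10^-3) = 5.26×10^9 V/(m·s).

5.26×10^9 V/(m·s)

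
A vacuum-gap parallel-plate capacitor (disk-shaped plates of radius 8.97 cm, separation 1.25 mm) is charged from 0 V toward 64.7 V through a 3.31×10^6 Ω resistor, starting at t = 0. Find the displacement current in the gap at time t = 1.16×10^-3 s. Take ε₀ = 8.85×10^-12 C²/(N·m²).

C = ε₀A/d = (8.85×10^-12)(0.02528)/(1.25×10^-3) = 1.790×10^-10 F and τ = RC = 5.925×10^-4 s. I_d in the gap equals the RC charging current.
I_d(t) = (V₀/R) e^(−t/τ) = 1.955×10^-5 · e^(−1.958) = 2.76×10^-6 A.

2.76×10^-6 A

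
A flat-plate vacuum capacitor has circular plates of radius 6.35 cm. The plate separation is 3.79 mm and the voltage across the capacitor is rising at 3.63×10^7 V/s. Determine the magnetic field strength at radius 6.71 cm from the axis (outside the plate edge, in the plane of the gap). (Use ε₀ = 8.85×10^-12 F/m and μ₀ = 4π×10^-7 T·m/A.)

3.20×10^-9 T

I_d = C dV/dt with C = ε₀πR²/d = 2.959×10^-11 F, so I_d = (2.959×10^-11)(3.63×10^7) = 1.074×10^-3 A.
With r > R the enclosed displacement current is the full I_d; B = μ₀ I_d / (2πr) = 3.20×10^-9 T.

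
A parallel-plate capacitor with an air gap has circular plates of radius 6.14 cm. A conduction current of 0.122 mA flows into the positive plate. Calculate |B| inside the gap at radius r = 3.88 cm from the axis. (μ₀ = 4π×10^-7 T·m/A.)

2.51×10^-10 T

By continuity the displacement current in the gap matches the conduction current: I_d = 1.22×10^-4 A.
An Ampèrian loop of radius r encloses a fraction (r/R)² of I_d. Then B·2πr = μ₀ I_d (r/R)², giving B = μ₀ I_d r/(2πR²) = 2.51×10^-10 T.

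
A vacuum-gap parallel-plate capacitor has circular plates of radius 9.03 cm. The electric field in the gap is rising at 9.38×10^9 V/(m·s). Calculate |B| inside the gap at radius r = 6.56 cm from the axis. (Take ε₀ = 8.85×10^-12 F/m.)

Total displacement current: I_d = ε₀(πR²)(dE/dt) = (8.85×10^-12)(0.02562)(9.38×10^9) = 2.127×10^-3 A.
∮B·dl = μ₀ I_d,enc with I_d,enc = I_d r²/R² = 1.123×10^-3 A; so B = μ₀ I_d,enc/(2πr) = 3.42×10^-9 T.

3.42×10^-9 T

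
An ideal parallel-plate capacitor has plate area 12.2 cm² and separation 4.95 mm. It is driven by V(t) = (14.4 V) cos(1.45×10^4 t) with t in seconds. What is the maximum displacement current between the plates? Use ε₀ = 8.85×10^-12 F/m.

4.55×10^-7 A

C = ε₀A/d = (8.85×10^-12)(1.22×10^-3)/(4.95×10^-3) = 2.181×10^-12 F; ω = 1.45×10^4 rad/s.
I_d = C dV/dt, so |I_d|_max = C V₀ ω = (2.181×10^-12)(14.4)(1.45×10^4) = 4.55×10^-7 A.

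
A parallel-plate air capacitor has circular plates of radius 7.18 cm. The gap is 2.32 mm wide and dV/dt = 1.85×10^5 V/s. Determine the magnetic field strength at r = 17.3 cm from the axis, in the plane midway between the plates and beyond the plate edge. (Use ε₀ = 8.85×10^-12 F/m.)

1.32×10^-11 T

dE/dt = (dV/dt)/d = 7.974×10^7 V/(m·s); I_d = ε₀(πR²)(dE/dt) = (8.85×10^-12)(0.01620)(7.974×10^7) = 1.143×10^-5 A.
For r ≥ R the full I_d is enclosed: B = μ₀ I_d/(2πr) = (4π×10^-7)(1.143×10^-5)/(2π·0.173) = 1.32×10^-11 T.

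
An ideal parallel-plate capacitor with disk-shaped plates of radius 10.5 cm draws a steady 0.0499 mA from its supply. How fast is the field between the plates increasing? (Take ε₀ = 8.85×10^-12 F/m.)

Charge continuity gives I_d = I = 4.99×10^-5 A between the plates.
Then dE/dt = I_d/(ε₀A) = 1.63×10^8 V/(m·s).

1.63×10^8 V/(m·s)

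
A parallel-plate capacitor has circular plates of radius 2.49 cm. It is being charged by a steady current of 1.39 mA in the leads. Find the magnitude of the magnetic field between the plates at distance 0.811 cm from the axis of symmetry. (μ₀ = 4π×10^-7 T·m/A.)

3.64×10^-9 T

By continuity the displacement current in the gap matches the conduction current: I_d = 1.39×10^-3 A.
∮B·dl = μ₀ I_d,enc with I_d,enc = I_d r²/R² = 1.475×10^-4 A; so B = μ₀ I_d,enc/(2πr) = 3.64×10^-9 T.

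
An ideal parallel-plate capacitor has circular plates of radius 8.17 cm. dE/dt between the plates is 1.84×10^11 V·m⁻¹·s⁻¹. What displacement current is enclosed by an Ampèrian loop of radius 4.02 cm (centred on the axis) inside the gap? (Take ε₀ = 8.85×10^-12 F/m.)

I_d = ε₀ dΦ_E/dt = ε₀ πR² (dE/dt) = (8.85×10^-12)(0.02097)(1.84×10^11) = 0.03415 A through the full plate area.
Since J_d is uniform, the enclosed fraction is (r/R)² = 0.2421, giving I_d,enc = 8.27×10^-3 A.

8.27×10^-3 A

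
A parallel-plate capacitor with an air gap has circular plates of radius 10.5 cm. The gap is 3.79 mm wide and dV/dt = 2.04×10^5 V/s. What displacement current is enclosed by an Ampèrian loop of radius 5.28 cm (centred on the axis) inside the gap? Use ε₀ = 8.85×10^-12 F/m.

4.17×10^-6 A

With E = V/d, dE/dt = 5.383×10^7 V/(m·s) and πR² = 0.03464 m², giving I_d = ε₀ πR² dE/dt = 1.650×10^-5 A.
Since J_d is uniform, the enclosed fraction is (r/R)² = 0.2529, giving I_d,enc = 4.17×10^-6 A.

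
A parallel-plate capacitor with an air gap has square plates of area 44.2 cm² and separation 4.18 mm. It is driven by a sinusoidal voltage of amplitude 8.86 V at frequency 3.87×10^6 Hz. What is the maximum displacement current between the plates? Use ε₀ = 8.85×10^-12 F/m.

The displacement current equals the conduction current C dV/dt, which peaks at C V₀ ω.
With C = ε₀A/d = (8.85×10^-12)(4.42×10^-3)/(4.18×10^-3) = 9.358×10^-12 F and ω = 2πf = 2.432×10^7 rad/s, I_d,max = (9.358×10^-12)(8.86)(2.432×10^7) = 2.02×10^-3 A.

2.02×10^-3 A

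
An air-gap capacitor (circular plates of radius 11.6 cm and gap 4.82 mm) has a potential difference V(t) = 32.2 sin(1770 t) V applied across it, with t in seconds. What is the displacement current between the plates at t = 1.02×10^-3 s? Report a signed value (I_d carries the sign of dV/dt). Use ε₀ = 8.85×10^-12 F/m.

C = ε₀A/d = (8.85×10^-12)(0.04227)/(4.82×10^-3) = 7.761×10^-11 F. dV/dt = V₀ω·cos(ωt); at ωt = 1.8054 rad this factor is -0.2325.
I_d = C dV/dt = (7.761×10^-11)(32.2)(1770)(-0.2325) = -1.03×10^-6 A.

-1.03×10^-6 A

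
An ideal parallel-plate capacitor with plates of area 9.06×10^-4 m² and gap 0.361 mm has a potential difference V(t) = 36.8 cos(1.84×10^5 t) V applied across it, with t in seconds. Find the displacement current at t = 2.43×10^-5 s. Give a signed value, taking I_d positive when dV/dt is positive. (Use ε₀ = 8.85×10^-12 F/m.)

1.46×10^-4 A

dE/dt = (V₀ω/d)·−sin(ωt) with ωt = 4.4712 rad: (36.8)(1.84×10^5)(0.9711)/(3.61×10^-4) = 1.821×10^10 V/(m·s).
I_d = ε₀ A dE/dt = (8.85×10^-12)(9.06×10^-4)(1.821×10^10) = 1.46×10^-4 A.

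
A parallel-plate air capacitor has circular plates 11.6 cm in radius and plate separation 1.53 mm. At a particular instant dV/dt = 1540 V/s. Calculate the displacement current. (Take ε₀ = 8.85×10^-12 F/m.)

The field between the plates is E = V/d, so dE/dt = (1540)/(1.53×10^-3 m) = 1.007×10^6 V/(m·s).
I_d = ε₀ A (dE/dt) = (8.85×10^-12)(0.04227)(1.007×10^6) = 3.77×10^-7 A.

3.77×10^-7 A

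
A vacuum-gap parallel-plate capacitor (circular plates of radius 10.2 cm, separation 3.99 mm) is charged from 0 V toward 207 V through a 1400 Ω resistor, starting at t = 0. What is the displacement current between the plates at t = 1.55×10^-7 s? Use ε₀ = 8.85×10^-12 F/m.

C = ε₀A/d = (8.85×10^-12)(0.03269)/(3.99×10^-3) = 7.251×10^-11 F and τ = RC = 1.015×10^-7 s. I_d in the gap equals the RC charging current.
I_d(t) = (V₀/R) e^(−t/τ) = 0.1479 · e^(−1.527) = 0.0321 A.

0.0321 A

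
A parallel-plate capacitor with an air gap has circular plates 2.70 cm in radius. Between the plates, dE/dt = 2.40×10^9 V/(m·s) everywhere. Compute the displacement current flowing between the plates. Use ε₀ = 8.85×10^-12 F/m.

4.86×10^-5 A

I_d = ε₀ A (dE/dt) = (8.85×10^-12)(2.290×10^-3 m²)(2.40×10^9) = 4.86×10^-5 A.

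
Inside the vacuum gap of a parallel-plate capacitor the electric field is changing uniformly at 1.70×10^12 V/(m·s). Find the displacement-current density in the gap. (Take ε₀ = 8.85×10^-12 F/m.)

15.0 A/m²

J_d = ε₀ dE/dt = (8.85×10^-12)(1.70×10^12) = 15.0 A/m².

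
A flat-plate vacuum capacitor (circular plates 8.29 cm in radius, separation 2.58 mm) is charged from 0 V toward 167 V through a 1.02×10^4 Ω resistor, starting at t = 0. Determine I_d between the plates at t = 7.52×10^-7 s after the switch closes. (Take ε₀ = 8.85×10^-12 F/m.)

With C = ε₀A/d = (8.85×10^-12)(0.02159)/(2.58×10^-3) = 7.406×10^-11 F, the time constant is τ = RC = 7.554×10^-7 s, so t/τ = 0.9955 and e^(−t/τ) = 0.3695.
I_d = I_cond = (V₀/R) e^(−t/τ) = (0.01637)(0.3695) = 6.05×10^-3 A.

6.05×10^-3 A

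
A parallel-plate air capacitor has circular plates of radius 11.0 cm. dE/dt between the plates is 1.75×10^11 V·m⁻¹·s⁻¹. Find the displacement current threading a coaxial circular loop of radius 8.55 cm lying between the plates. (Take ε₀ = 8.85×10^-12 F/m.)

I_d = ε₀ dΦ_E/dt = ε₀ πR² (dE/dt) = (8.85×10^-12)(0.03801)(1.75×10^11) = 0.05887 A through the full plate area.
Since J_d is uniform, the enclosed fraction is (r/R)² = 0.6042, giving I_d,enc = 0.0356 A.

0.0356 A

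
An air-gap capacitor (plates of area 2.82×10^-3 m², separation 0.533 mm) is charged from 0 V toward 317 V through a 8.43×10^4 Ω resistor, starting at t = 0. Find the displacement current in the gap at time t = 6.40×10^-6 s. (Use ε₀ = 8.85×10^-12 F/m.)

With C = ε₀A/d = (8.85×10^-12)(2.82×10^-3)/(5.33×10^-4) = 4.682×10^-11 F, the time constant is τ = RC = 3.947×10^-6 s, so t/τ = 1.621 and e^(−t/τ) = 0.1977.
I_d = I_cond = (V₀/R) e^(−t/τ) = (3.760×10^-3)(0.1977) = 7.43×10^-4 A.

7.43×10^-4 A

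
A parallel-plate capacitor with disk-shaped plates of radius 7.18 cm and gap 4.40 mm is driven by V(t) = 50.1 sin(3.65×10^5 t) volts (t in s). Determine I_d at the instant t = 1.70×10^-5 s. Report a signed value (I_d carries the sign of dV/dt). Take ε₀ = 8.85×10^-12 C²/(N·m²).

C = ε₀A/d = (8.85×10^-12)(0.01620)/(4.40×10^-3) = 3.258×10^-11 F. dV/dt = V₀ω·cos(ωt); at ωt = 6.205 rad this factor is 0.9969.
I_d = C dV/dt = (3.258×10^-11)(50.1)(3.65×10^5)(0.9969) = 5.94×10^-4 A.

5.94×10^-4 A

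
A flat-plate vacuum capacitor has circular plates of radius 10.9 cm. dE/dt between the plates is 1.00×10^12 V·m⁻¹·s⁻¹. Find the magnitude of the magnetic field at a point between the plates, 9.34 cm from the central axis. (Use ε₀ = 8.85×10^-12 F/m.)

Total displacement current: I_d = ε₀(πR²)(dE/dt) = (8.85×10^-12)(0.03733)(1.00×10^12) = 0.3304 A.
An Ampèrian loop of radius r encloses a fraction (r/R)² of I_d. Then B·2πr = μ₀ I_d (r/R)², giving B = μ₀ I_d r/(2πR²) = 5.19×10^-7 T.

5.19×10^-7 T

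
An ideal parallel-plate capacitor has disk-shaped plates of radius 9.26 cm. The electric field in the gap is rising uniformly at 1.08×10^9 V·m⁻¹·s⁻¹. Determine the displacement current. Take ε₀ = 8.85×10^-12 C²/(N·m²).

2.57×10^-4 A

With a uniform field, Φ_E = EA, so I_d = ε₀ A dE/dt = 2.57×10^-4 A.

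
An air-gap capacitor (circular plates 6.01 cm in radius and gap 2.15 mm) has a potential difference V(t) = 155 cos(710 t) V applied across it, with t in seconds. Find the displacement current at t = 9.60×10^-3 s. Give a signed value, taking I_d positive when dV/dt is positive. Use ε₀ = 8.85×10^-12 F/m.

C = ε₀A/d = (8.85×10^-12)(0.01135)/(2.15×10^-3) = 4.672×10^-11 F. dV/dt = V₀ω·−sin(ωt); at ωt = 6.816 rad this factor is -0.5080.
I_d = C dV/dt = (4.672×10^-11)(155)(710)(-0.5080) = -2.61×10^-6 A.

-2.61×10^-6 A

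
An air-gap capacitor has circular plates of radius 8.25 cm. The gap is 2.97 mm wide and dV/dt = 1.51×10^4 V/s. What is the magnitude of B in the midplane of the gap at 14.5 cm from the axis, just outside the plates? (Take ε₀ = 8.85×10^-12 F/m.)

1.33×10^-12 T

With E = V/d, dE/dt = 5.084×10^6 V/(m·s) and πR² = 0.02138 m², giving I_d = ε₀ πR² dE/dt = 9.620×10^-7 A.
For r ≥ R the full I_d is enclosed: B = μ₀ I_d/(2πr) = (4π×10^-7)(9.620×10^-7)/(2π·0.145) = 1.33×10^-12 T.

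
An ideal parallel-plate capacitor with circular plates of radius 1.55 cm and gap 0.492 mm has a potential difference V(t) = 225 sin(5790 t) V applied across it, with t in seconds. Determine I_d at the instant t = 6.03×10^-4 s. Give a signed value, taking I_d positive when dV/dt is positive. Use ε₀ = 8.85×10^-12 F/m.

-1.66×10^-5 A

C = ε₀A/d = (8.85×10^-12)(7.548×10^-4)/(4.92×10^-4) = 1.358×10^-11 F. dV/dt = V₀ω·cos(ωt); at ωt = 3.49137 rad this factor is -0.9394.
I_d = C dV/dt = (1.358×10^-11)(225)(5790)(-0.9394) = -1.66×10^-5 A.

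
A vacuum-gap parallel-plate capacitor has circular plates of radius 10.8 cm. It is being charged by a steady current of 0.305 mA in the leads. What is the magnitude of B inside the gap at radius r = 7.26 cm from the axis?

No conduction current crosses the gap, so I_d there equals the 3.05×10^-4 A in the leads.
An Ampèrian loop of radius r encloses a fraction (r/R)² of I_d. Then B·2πr = μ₀ I_d (r/R)², giving B = μ₀ I_d r/(2πR²) = 3.80×10^-10 T.

3.80×10^-10 T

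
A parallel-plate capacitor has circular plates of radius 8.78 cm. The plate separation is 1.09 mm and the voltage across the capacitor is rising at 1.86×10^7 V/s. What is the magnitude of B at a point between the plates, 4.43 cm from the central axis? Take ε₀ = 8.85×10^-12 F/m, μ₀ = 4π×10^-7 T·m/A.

4.20×10^-9 T

I_d = C dV/dt with C = ε₀πR²/d = 1.966×10^-10 F, so I_d = (1.966×10^-10)(1.86×10^7) = 3.657×10^-3 A.
For r < R the Ampère–Maxwell law gives B(2πr) = μ₀ I_d (r²/R²), so B = μ₀ I_d r/(2πR²) = (4π×10^-7)(3.657×10^-3)(0.0443)/(2π·0.0878²) = 4.20×10^-9 T.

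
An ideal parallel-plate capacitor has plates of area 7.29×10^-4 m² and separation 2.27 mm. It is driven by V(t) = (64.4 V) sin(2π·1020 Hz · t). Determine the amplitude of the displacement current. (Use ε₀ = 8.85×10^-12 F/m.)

1.17×10^-6 A

C = ε₀A/d = (8.85×10^-12)(7.29×10^-4)/(2.27×10^-3) = 2.842×10^-12 F; ω = 2πf = 6409 rad/s.
I_d = C dV/dt, so |I_d|_max = C V₀ ω = (2.842×10^-12)(64.4)(6409) = 1.17×10^-6 A.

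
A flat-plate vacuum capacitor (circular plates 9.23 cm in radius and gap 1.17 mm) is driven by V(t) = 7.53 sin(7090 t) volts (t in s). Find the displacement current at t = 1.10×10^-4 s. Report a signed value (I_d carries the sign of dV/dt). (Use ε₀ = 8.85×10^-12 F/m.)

dV/dt = (7.53)(7090)·cos(0.7799) = 3.796×10^4 V/s.
I_d = C dV/dt with C = ε₀A/d = (8.85×10^-12)(0.02676)/(1.17×10^-3) = 2.024×10^-10 F, so I_d = (2.024×10^-10)(3.796×10^4) = 7.68×10^-6 A.

7.68×10^-6 A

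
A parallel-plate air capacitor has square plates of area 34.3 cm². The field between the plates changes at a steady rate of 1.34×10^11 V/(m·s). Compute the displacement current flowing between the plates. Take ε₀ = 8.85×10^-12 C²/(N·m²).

4.07×10^-3 A

With a uniform field, Φ_E = EA, so I_d = ε₀ A dE/dt = 4.07×10^-3 A.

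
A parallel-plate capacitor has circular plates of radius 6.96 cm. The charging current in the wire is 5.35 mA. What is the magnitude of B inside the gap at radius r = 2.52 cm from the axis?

Between the plates the displacement current equals the wire current: I_d = 5.35 mA = 5.35×10^-3 A.
For r < R the Ampère–Maxwell law gives B(2πr) = μ₀ I_d (r²/R²), so B = μ₀ I_d r/(2πR²) = (4π×10^-7)(5.35×10^-3)(0.0252)/(2π·0.0696²) = 5.57×10^-9 T.

5.57×10^-9 T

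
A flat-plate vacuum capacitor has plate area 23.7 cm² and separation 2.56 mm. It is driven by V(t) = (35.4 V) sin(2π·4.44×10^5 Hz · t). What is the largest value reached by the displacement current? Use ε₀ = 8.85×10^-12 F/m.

8.09×10^-4 A

The displacement current equals the conduction current C dV/dt, which peaks at C V₀ ω.
With C = ε₀A/d = (8.85×10^-12)(2.37×10^-3)/(2.56×10^-3) = 8.193×10^-12 F and ω = 2πf = 2.790×10^6 rad/s, I_d,max = (8.193×10^-12)(35.4)(2.790×10^6) = 8.09×10^-4 A.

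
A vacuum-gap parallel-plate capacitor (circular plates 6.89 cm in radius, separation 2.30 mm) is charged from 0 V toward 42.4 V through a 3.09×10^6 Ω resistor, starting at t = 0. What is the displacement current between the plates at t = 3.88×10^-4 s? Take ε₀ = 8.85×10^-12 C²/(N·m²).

1.54×10^-6 A

C = ε₀A/d = (8.85×10^-12)(0.01491)/(2.30×10^-3) = 5.737×10^-11 F, so τ = RC = 1.773×10^-4 s.
The conduction current is I(t) = (V₀/R) e^(−t/τ), and the displacement current between the plates equals it.
t/τ = 2.188; I_d = (42.4/3.09×10^6) · e^(−2.188) = (1.372×10^-5)(0.1121) = 1.54×10^-6 A.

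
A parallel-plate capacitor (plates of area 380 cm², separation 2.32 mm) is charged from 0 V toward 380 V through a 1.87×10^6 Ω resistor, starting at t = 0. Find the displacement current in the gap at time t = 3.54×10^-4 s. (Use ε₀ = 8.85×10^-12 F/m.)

5.51×10^-5 A

With C = ε₀A/d = (8.85×10^-12)(0.0380)/(2.32×10^-3) = 1.450×10^-10 F, the time constant is τ = RC = 2.712×10^-4 s, so t/τ = 1.305 and e^(−t/τ) = 0.2712.
I_d = I_cond = (V₀/R) e^(−t/τ) = (2.032×10^-4)(0.2712) = 5.51×10^-5 A.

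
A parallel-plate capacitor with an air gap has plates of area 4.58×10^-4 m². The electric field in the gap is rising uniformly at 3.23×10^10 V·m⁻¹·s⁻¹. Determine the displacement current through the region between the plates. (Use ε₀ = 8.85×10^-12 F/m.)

The displacement current is ε₀ times dΦ_E/dt = ε₀ A dE/dt = (8.85×10^-12)(4.58×10^-4)(3.23×10^10) = 1.31×10^-4 A.

1.31×10^-4 A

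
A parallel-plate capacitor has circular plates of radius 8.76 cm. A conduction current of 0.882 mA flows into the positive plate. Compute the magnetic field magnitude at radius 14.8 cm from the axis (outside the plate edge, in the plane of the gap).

1.19×10^-9 T

Between the plates the displacement current equals the wire current: I_d = 0.882 mA = 8.82×10^-4 A.
For r ≥ R the full I_d is enclosed: B = μ₀ I_d/(2πr) = (4π×10^-7)(8.82×10^-4)/(2π·0.148) = 1.19×10^-9 T.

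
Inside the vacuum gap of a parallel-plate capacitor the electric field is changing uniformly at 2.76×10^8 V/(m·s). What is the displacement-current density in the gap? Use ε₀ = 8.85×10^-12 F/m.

2.44×10^-3 A/m²

J_d = ε₀ dE/dt = (8.85×10^-12)(2.76×10^8) = 2.44×10^-3 A/m².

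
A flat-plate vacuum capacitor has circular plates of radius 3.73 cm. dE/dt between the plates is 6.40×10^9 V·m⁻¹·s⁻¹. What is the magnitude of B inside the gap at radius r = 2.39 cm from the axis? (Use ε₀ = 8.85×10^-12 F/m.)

8.51×10^-10 T

Through the whole plate area (πR² = 4.371×10^-3 m²), I_d = ε₀ πR² dE/dt = 2.476×10^-4 A.
∮B·dl = μ₀ I_d,enc with I_d,enc = I_d r²/R² = 1.017×10^-4 A; so B = μ₀ I_d,enc/(2πr) = 8.51×10^-10 T.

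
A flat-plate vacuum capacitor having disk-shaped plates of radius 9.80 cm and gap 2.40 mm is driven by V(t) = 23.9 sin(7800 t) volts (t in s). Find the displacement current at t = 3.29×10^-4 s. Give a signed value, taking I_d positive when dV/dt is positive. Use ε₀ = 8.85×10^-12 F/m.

-1.74×10^-5 A

dE/dt = (V₀ω/d)·cos(ωt) with ωt = 2.5662 rad: (23.9)(7800)(-0.8390)/(2.40×10^-3) = -6.517×10^7 V/(m·s).
I_d = ε₀ A dE/dt = (8.85×10^-12)(0.03017)(-6.517×10^7) = -1.74×10^-5 A.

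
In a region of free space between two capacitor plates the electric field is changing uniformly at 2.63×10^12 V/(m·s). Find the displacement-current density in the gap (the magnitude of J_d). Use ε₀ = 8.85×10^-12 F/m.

J_d = ε₀ ∂E/∂t, so J_d = 23.3 A/m².

23.3 A/m²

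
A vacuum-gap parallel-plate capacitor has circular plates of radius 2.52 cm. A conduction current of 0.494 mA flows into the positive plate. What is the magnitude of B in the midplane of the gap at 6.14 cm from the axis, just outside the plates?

1.61×10^-9 T

Between the plates the displacement current equals the wire current: I_d = 0.494 mA = 4.94×10^-4 A.
Outside the plates the loop encloses all of I_d, so B·2πr = μ₀ I_d and B = 1.61×10^-9 T.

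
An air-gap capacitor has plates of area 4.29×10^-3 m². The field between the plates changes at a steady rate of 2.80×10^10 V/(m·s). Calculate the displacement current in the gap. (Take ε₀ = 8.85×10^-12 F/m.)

I_d = ε₀ A (dE/dt) = (8.85×10^-12)(4.29×10^-3 m²)(2.80×10^10) = 1.06×10^-3 A.

1.06×10^-3 A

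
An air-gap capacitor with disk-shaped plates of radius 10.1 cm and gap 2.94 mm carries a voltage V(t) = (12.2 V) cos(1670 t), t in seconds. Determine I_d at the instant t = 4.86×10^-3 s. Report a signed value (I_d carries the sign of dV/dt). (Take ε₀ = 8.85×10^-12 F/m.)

C = ε₀A/d = (8.85×10^-12)(0.03205)/(2.94×10^-3) = 9.648×10^-11 F. dV/dt = V₀ω·−sin(ωt); at ωt = 8.1162 rad this factor is -0.9658.
I_d = C dV/dt = (9.648×10^-11)(12.2)(1670)(-0.9658) = -1.90×10^-6 A.

-1.90×10^-6 A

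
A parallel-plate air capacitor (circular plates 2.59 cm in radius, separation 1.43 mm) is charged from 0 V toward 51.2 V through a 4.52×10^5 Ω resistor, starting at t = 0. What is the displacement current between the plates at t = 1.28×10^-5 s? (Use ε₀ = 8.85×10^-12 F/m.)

With C = ε₀A/d = (8.85×10^-12)(2.107×10^-3)/(1.43×10^-3) = 1.304×10^-11 F, the time constant is τ = RC = 5.894×10^-6 s, so t/τ = 2.172 and e^(−t/τ) = 0.1139.
I_d = I_cond = (V₀/R) e^(−t/τ) = (1.133×10^-4)(0.1139) = 1.29×10^-5 A.

1.29×10^-5 A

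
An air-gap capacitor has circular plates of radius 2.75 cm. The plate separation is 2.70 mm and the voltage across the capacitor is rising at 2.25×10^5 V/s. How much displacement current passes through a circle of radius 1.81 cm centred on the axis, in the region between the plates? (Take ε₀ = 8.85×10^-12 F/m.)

dE/dt = (dV/dt)/d = 8.333×10^7 V/(m·s); I_d = ε₀(πR²)(dE/dt) = (8.85×10^-12)(2.376×10^-3)(8.333×10^7) = 1.752×10^-6 A.
Through an area πr² the displacement current is I_d·(πr²/πR²) = I_d (r/R)² = 7.59×10^-7 A.

7.59×10^-7 A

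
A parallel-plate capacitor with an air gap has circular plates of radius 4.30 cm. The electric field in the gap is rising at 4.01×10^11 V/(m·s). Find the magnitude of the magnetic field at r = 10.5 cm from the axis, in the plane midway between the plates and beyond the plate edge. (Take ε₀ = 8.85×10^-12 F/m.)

Total displacement current: I_d = ε₀(πR²)(dE/dt) = (8.85×10^-12)(5.809×10^-3)(4.01×10^11) = 0.02062 A.
Outside the plates the loop encloses all of I_d, so B·2πr = μ₀ I_d and B = 3.93×10^-8 T.

3.93×10^-8 T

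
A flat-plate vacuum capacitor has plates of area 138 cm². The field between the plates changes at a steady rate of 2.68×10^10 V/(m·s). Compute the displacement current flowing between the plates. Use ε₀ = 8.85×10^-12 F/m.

3.27×10^-3 A

The displacement current is ε₀ times dΦ_E/dt = ε₀ A dE/dt = (8.85×10^-12)(0.0138)(2.68×10^10) = 3.27×10^-3 A.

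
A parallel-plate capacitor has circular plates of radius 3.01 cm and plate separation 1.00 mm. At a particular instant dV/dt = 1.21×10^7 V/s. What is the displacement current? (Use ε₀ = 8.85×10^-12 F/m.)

3.05×10^-4 A

The field between the plates is E = V/d, so dE/dt = (1.21×10^7)/(1.00×10^-3 m) = 1.210×10^10 V/(m·s).
I_d = ε₀ A (dE/dt) = (8.85×10^-12)(2.846×10^-3)(1.210×10^10) = 3.05×10^-4 A.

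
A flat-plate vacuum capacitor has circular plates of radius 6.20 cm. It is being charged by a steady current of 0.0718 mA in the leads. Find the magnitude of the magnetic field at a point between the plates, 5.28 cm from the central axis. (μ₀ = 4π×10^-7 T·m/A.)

Between the plates the displacement current equals the wire current: I_d = 0.0718 mA = 7.18×10^-5 A.
An Ampèrian loop of radius r encloses a fraction (r/R)² of I_d. Then B·2πr = μ₀ I_d (r/R)², giving B = μ₀ I_d r/(2πR²) = 1.97×10^-10 T.

1.97×10^-10 T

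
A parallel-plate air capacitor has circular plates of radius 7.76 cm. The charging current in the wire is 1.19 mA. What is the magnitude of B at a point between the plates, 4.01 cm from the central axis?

1.58×10^-9 T

Between the plates the displacement current equals the wire current: I_d = 1.19 mA = 1.19×10^-3 A.
For r < R the Ampère–Maxwell law gives B(2πr) = μ₀ I_d (r²/R²), so B = μ₀ I_d r/(2πR²) = (4π×10^-7)(1.19×10^-3)(0.0401)/(2π·0.0776²) = 1.58×10^-9 T.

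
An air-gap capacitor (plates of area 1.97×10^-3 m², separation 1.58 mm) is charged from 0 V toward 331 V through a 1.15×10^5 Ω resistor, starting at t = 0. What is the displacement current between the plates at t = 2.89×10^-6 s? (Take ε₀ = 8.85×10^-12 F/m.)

2.95×10^-4 A

C = ε₀A/d = (8.85×10^-12)(1.97×10^-3)/(1.58×10^-3) = 1.103×10^-11 F, so τ = RC = 1.268×10^-6 s.
The conduction current is I(t) = (V₀/R) e^(−t/τ), and the displacement current between the plates equals it.
t/τ = 2.279; I_d = (331/1.15×10^5) · e^(−2.279) = (2.878×10^-3)(0.1024) = 2.95×10^-4 A.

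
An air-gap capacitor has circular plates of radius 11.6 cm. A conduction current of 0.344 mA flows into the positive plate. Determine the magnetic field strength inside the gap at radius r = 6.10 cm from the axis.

3.12×10^-10 T

Between the plates the displacement current equals the wire current: I_d = 0.344 mA = 3.44×10^-4 A.
An Ampèrian loop of radius r encloses a fraction (r/R)² of I_d. Then B·2πr = μ₀ I_d (r/R)², giving B = μ₀ I_d r/(2πR²) = 3.12×10^-10 T.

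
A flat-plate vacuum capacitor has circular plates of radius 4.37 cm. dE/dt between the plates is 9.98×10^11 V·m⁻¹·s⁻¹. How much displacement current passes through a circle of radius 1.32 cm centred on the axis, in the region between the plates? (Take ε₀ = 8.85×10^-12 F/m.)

4.83×10^-3 A

Total displacement current: I_d = ε₀(πR²)(dE/dt) = (8.85×10^-12)(5.999×10^-3)(9.98×10^11) = 0.05298 A.
The field is uniform, so I_d,enc = I_d (r/R)² = (0.05298)(1.32/4.37)² = 4.83×10^-3 A.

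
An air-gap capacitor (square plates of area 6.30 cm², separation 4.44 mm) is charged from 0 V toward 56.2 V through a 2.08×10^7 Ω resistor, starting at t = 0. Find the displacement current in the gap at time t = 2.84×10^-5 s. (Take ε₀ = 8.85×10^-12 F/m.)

With C = ε₀A/d = (8.85×10^-12)(6.30×10^-4)/(4.44×10^-3) = 1.256×10^-12 F, the time constant is τ = RC = 2.612×10^-5 s, so t/τ = 1.087 and e^(−t/τ) = 0.3372.
I_d = I_cond = (V₀/R) e^(−t/τ) = (2.702×10^-6)(0.3372) = 9.11×10^-7 A.

9.11×10^-7 A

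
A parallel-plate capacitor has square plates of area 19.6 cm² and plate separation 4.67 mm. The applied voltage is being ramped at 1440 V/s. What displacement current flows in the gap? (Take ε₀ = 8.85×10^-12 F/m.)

5.35×10^-9 A

C = ε₀A/d = (8.85×10^-12)(1.96×10^-3)/(4.67×10^-3) = 3.714×10^-12 F.
I_d = C dV/dt = (3.714×10^-12)(1440) = 5.35×10^-9 A.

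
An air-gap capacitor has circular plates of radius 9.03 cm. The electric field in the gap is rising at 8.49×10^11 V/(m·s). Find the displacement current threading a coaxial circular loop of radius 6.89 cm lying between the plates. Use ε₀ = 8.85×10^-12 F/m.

0.112 A

Through the whole plate area (πR² = 0.02562 m²), I_d = ε₀ πR² dE/dt = 0.1925 A.
Through an area πr² the displacement current is I_d·(πr²/πR²) = I_d (r/R)² = 0.112 A.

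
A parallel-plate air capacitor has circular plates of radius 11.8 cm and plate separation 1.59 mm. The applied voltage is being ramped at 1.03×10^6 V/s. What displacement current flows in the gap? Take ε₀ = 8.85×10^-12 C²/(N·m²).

The field between the plates is E = V/d, so dE/dt = (1.03×10^6)/(1.59×10^-3 m) = 6.478×10^8 V/(m·s).
I_d = ε₀ A (dE/dt) = (8.85×10^-12)(0.04374)(6.478×10^8) = 2.51×10^-4 A.

2.51×10^-4 A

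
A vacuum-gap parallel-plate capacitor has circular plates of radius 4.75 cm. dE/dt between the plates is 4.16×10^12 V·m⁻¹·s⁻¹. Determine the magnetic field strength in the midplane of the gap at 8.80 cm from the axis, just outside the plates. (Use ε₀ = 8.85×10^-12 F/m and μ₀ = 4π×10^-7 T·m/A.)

5.93×10^-7 T

Total displacement current: I_d = ε₀(πR²)(dE/dt) = (8.85×10^-12)(7.088×10^-3)(4.16×10^12) = 0.2610 A.
With r > R the enclosed displacement current is the full I_d; B = μ₀ I_d / (2πr) = 5.93×10^-7 T.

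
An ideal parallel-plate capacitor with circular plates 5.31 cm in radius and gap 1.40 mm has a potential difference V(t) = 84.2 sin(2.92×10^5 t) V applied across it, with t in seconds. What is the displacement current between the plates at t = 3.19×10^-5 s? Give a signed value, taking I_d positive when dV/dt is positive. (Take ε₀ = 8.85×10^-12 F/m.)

-1.37×10^-3 A

dV/dt = (84.2)(2.92×10^5)·cos(9.3148) = -2.444×10^7 V/s.
I_d = C dV/dt with C = ε₀A/d = (8.85×10^-12)(8.858×10^-3)/(1.40×10^-3) = 5.600×10^-11 F, so I_d = (5.600×10^-11)(-2.444×10^7) = -1.37×10^-3 A.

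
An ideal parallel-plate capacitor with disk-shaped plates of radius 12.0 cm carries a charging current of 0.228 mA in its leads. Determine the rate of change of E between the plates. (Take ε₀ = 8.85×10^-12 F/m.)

5.69×10^8 V/(m·s)

By continuity, I_d in the gap equals the 0.228 mA flowing in the wire.
Then dE/dt = I_d/(ε₀A) = 5.69×10^8 V/(m·s).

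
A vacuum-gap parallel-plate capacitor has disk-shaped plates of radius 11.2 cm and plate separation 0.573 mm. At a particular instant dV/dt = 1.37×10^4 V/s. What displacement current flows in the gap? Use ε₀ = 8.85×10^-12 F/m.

8.34×10^-6 A

The field between the plates is E = V/d, so dE/dt = (1.37×10^4)/(5.73×10^-4 m) = 2.391×10^7 V/(m·s).
I_d = ε₀ A (dE/dt) = (8.85×10^-12)(0.03941)(2.391×10^7) = 8.34×10^-6 A.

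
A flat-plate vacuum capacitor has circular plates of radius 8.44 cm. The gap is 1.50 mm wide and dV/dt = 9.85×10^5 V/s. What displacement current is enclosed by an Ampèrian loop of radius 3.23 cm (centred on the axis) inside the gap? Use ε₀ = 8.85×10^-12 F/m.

I_d = C dV/dt with C = ε₀πR²/d = 1.320×10^-10 F, so I_d = (1.320×10^-10)(9.85×10^5) = 1.300×10^-4 A.
The field is uniform, so I_d,enc = I_d (r/R)² = (1.300×10^-4)(3.23/8.44)² = 1.90×10^-5 A.

1.90×10^-5 A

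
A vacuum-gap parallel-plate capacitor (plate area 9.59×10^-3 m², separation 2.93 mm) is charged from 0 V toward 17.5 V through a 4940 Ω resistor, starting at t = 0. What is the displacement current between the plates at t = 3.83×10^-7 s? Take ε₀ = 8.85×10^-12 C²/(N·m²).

2.44×10^-4 A

C = ε₀A/d = (8.85×10^-12)(9.59×10^-3)/(2.93×10^-3) = 2.897×10^-11 F and τ = RC = 1.431×10^-7 s. I_d in the gap equals the RC charging current.
I_d(t) = (V₀/R) e^(−t/τ) = 3.543×10^-3 · e^(−2.676) = 2.44×10^-4 A.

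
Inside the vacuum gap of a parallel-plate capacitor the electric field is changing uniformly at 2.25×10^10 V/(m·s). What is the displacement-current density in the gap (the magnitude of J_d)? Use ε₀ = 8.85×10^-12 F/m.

0.199 A/m²

J_d = ε₀ dE/dt = (8.85×10^-12)(2.25×10^10) = 0.199 A/m².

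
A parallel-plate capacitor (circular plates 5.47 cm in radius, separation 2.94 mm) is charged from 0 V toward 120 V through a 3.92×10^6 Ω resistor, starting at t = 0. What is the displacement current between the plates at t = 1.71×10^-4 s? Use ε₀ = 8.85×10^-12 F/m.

6.55×10^-6 A

With C = ε₀A/d = (8.85×10^-12)(9.400×10^-3)/(2.94×10^-3) = 2.830×10^-11 F, the time constant is τ = RC = 1.109×10^-4 s, so t/τ = 1.542 and e^(−t/τ) = 0.2140.
I_d = I_cond = (V₀/R) e^(−t/τ) = (3.061×10^-5)(0.2140) = 6.55×10^-6 A.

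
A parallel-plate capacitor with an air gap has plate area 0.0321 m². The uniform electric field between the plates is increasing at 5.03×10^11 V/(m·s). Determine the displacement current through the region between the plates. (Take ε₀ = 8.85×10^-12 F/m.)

0.143 A

The displacement current is ε₀ times dΦ_E/dt = ε₀ A dE/dt = (8.85×10^-12)(0.0321)(5.03×10^11) = 0.143 A.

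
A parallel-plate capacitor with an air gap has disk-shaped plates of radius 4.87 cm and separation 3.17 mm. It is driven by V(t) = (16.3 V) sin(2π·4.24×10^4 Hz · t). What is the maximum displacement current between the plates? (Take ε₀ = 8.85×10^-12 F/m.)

(dE/dt)_max = V₀ω/d = 1.370×10^9 V/(m·s); ω = 2πf = 2.664×10^5 rad/s.
I_d,max = ε₀ A (dE/dt)_max = (8.85×10^-12)(7.451×10^-3)(1.370×10^9) = 9.03×10^-5 A.

9.03×10^-5 A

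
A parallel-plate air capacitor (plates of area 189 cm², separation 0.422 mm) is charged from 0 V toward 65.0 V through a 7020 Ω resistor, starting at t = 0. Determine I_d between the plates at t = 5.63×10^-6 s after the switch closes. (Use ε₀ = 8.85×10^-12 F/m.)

C = ε₀A/d = (8.85×10^-12)(0.0189)/(4.22×10^-4) = 3.964×10^-10 F, so τ = RC = 2.783×10^-6 s.
The conduction current is I(t) = (V₀/R) e^(−t/τ), and the displacement current between the plates equals it.
t/τ = 2.023; I_d = (65.0/7020) · e^(−2.023) = (9.259×10^-3)(0.1323) = 1.22×10^-3 A.

1.22×10^-3 A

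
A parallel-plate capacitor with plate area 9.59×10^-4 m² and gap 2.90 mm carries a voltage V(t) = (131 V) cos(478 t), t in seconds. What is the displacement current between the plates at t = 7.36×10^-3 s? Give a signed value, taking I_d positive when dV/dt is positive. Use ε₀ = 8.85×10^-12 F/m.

6.74×10^-8 A

dE/dt = (V₀ω/d)·−sin(ωt) with ωt = 3.51808 rad: (131)(478)(0.3677)/(2.90×10^-3) = 7.940×10^6 V/(m·s).
I_d = ε₀ A dE/dt = (8.85×10^-12)(9.59×10^-4)(7.940×10^6) = 6.74×10^-8 A.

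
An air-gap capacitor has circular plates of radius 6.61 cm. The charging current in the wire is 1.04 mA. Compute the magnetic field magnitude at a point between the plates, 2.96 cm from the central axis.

No conduction current crosses the gap, so I_d there equals the 1.04×10^-3 A in the leads.
∮B·dl = μ₀ I_d,enc with I_d,enc = I_d r²/R² = 2.086×10^-4 A; so B = μ₀ I_d,enc/(2πr) = 1.41×10^-9 T.

1.41×10^-9 T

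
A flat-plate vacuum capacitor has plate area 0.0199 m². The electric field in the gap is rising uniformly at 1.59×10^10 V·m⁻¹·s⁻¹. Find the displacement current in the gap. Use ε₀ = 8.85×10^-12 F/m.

I_d = ε₀ A (dE/dt) = (8.85×10^-12)(0.0199 m²)(1.59×10^10) = 2.80×10^-3 A.

2.80×10^-3 A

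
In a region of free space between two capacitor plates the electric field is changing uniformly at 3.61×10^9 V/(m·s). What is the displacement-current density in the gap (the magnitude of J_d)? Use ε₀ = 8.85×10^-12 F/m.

0.0319 A/m²

J_d = ε₀ ∂E/∂t, so J_d = 0.0319 A/m².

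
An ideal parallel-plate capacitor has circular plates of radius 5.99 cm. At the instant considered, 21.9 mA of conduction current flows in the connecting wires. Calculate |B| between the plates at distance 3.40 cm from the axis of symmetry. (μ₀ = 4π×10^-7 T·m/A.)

4.15×10^-8 T

No conduction current crosses the gap, so I_d there equals the 0.0219 A in the leads.
∮B·dl = μ₀ I_d,enc with I_d,enc = I_d r²/R² = 7.056×10^-3 A; so B = μ₀ I_d,enc/(2πr) = 4.15×10^-8 T.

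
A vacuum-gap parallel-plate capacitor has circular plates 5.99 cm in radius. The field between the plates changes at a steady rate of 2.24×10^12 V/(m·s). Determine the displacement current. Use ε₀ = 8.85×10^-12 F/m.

The displacement current is ε₀ times dΦ_E/dt = ε₀ A dE/dt = (8.85×10^-12)(0.01127)(2.24×10^12) = 0.223 A.

0.223 A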